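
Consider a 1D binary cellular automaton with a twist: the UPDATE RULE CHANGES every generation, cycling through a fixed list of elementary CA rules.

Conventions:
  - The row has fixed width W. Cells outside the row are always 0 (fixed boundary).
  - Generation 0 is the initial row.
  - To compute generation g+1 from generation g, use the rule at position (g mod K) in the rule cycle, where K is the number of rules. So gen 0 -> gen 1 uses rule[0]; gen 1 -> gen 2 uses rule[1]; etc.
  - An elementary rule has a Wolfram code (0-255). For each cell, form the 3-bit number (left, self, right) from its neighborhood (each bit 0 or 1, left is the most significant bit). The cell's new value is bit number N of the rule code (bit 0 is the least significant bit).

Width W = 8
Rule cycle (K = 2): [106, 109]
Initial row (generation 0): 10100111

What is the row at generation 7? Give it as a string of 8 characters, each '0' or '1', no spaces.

Answer: 01011010

Derivation:
Gen 0: 10100111
Gen 1 (rule 106): 01001101
Gen 2 (rule 109): 01001111
Gen 3 (rule 106): 10011001
Gen 4 (rule 109): 10011001
Gen 5 (rule 106): 00111010
Gen 6 (rule 109): 10101110
Gen 7 (rule 106): 01011010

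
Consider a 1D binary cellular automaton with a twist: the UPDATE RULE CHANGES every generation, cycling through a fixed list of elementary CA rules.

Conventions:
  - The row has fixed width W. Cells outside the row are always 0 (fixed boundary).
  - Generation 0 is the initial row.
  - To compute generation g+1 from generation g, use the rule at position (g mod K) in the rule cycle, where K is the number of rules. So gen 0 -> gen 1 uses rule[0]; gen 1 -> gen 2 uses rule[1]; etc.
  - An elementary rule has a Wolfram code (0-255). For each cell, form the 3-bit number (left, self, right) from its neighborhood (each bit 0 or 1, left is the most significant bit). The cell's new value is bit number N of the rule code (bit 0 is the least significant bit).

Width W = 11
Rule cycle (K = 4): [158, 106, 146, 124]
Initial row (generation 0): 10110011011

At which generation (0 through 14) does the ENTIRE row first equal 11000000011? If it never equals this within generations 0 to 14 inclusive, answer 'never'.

Answer: 4

Derivation:
Gen 0: 10110011011
Gen 1 (rule 158): 10101110010
Gen 2 (rule 106): 01011010100
Gen 3 (rule 146): 10000000010
Gen 4 (rule 124): 11000000011
Gen 5 (rule 158): 10100000110
Gen 6 (rule 106): 01000001110
Gen 7 (rule 146): 10100010101
Gen 8 (rule 124): 11110011111
Gen 9 (rule 158): 11101111110
Gen 10 (rule 106): 10111000010
Gen 11 (rule 146): 00010100101
Gen 12 (rule 124): 00011110111
Gen 13 (rule 158): 00111100110
Gen 14 (rule 106): 01100101110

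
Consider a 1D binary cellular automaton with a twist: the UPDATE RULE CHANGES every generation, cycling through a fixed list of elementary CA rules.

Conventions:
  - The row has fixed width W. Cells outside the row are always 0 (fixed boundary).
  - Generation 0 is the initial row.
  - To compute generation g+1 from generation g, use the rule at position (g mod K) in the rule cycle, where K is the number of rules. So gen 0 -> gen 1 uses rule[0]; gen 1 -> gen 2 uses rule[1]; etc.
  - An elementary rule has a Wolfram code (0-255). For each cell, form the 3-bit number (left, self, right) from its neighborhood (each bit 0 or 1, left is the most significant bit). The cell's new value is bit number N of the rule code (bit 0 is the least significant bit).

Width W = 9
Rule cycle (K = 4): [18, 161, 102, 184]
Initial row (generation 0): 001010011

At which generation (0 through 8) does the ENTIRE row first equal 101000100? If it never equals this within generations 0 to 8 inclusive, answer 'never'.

Gen 0: 001010011
Gen 1 (rule 18): 010001100
Gen 2 (rule 161): 000100001
Gen 3 (rule 102): 001100011
Gen 4 (rule 184): 001010010
Gen 5 (rule 18): 010001101
Gen 6 (rule 161): 000100010
Gen 7 (rule 102): 001100110
Gen 8 (rule 184): 001010101

Answer: never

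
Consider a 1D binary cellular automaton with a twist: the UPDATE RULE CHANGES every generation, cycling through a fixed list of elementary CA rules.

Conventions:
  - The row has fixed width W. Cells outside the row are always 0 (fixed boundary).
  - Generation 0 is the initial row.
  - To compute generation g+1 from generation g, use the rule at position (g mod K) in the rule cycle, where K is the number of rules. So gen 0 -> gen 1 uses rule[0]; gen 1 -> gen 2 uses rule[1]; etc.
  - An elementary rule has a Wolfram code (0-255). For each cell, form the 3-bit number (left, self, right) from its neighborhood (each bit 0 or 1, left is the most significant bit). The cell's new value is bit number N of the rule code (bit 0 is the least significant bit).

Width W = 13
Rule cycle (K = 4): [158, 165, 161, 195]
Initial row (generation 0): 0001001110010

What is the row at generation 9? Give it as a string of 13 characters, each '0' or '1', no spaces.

Gen 0: 0001001110010
Gen 1 (rule 158): 0011111101111
Gen 2 (rule 165): 1001111010110
Gen 3 (rule 161): 0000110101000
Gen 4 (rule 195): 1111010000011
Gen 5 (rule 158): 1110011000110
Gen 6 (rule 165): 0100000010000
Gen 7 (rule 161): 0001111000111
Gen 8 (rule 195): 1110111011011
Gen 9 (rule 158): 1100110010010

Answer: 1100110010010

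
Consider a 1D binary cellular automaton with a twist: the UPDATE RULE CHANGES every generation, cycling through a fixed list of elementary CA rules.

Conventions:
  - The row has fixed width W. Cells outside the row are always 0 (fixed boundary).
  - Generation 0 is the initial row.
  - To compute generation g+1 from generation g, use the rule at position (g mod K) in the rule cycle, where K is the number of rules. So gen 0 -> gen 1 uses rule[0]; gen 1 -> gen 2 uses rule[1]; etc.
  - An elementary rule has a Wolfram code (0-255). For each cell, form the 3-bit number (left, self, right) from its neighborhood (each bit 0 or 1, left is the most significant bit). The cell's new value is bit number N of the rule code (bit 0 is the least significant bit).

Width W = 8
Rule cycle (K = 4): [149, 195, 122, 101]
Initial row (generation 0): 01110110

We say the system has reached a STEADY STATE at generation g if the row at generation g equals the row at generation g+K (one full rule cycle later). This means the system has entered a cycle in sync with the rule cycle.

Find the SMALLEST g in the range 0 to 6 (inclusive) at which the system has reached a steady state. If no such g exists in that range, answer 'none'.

Gen 0: 01110110
Gen 1 (rule 149): 00100001
Gen 2 (rule 195): 11001110
Gen 3 (rule 122): 11111011
Gen 4 (rule 101): 00001101
Gen 5 (rule 149): 11100001
Gen 6 (rule 195): 01101110
Gen 7 (rule 122): 11111011
Gen 8 (rule 101): 00001101
Gen 9 (rule 149): 11100001
Gen 10 (rule 195): 01101110

Answer: 3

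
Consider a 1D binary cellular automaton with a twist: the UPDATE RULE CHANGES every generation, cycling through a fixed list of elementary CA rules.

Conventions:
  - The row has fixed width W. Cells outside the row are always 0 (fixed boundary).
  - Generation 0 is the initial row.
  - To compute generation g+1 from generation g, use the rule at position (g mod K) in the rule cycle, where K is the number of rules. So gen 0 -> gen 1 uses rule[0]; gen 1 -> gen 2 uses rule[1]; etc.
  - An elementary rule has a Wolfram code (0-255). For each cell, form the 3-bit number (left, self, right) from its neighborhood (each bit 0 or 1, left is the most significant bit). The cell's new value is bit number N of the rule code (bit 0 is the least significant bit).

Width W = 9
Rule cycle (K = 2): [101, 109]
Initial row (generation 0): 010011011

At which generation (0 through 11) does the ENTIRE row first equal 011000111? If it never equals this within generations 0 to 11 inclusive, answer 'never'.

Gen 0: 010011011
Gen 1 (rule 101): 010001101
Gen 2 (rule 109): 010101111
Gen 3 (rule 101): 011110001
Gen 4 (rule 109): 010010101
Gen 5 (rule 101): 010011111
Gen 6 (rule 109): 010010001
Gen 7 (rule 101): 010010101
Gen 8 (rule 109): 010011111
Gen 9 (rule 101): 010000001
Gen 10 (rule 109): 010111101
Gen 11 (rule 101): 011000111

Answer: 11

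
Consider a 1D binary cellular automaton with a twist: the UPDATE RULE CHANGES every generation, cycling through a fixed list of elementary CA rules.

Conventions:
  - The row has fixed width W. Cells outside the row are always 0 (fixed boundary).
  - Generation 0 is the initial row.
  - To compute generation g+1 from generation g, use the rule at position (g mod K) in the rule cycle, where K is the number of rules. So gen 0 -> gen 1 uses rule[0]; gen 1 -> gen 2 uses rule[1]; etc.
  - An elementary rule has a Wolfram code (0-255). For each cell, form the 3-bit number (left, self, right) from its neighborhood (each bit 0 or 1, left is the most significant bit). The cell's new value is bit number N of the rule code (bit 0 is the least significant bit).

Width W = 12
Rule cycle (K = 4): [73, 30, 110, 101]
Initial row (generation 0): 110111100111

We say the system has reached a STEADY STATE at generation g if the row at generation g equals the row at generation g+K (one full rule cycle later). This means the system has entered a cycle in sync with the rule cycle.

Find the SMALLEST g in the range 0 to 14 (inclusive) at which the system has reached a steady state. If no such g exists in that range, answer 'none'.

Gen 0: 110111100111
Gen 1 (rule 73): 110100100101
Gen 2 (rule 30): 100111111101
Gen 3 (rule 110): 101100000111
Gen 4 (rule 101): 110101110001
Gen 5 (rule 73): 110001010100
Gen 6 (rule 30): 101011010110
Gen 7 (rule 110): 111111111110
Gen 8 (rule 101): 000000000010
Gen 9 (rule 73): 111111111000
Gen 10 (rule 30): 100000000100
Gen 11 (rule 110): 100000001100
Gen 12 (rule 101): 101111100101
Gen 13 (rule 73): 001000100000
Gen 14 (rule 30): 011101110000
Gen 15 (rule 110): 110111010000
Gen 16 (rule 101): 011001110111
Gen 17 (rule 73): 011001010101
Gen 18 (rule 30): 110111010101

Answer: none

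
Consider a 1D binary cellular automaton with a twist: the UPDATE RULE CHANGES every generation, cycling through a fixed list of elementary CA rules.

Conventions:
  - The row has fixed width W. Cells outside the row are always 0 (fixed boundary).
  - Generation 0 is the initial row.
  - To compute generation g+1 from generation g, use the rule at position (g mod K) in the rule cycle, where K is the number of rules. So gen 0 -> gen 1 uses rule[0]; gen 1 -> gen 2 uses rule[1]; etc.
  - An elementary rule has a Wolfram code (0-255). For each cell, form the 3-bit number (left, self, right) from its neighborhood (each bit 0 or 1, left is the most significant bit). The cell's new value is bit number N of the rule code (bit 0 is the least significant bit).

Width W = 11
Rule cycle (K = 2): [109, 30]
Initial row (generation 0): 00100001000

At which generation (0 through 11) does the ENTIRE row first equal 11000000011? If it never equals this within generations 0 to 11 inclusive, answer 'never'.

Answer: never

Derivation:
Gen 0: 00100001000
Gen 1 (rule 109): 10101101011
Gen 2 (rule 30): 10101001010
Gen 3 (rule 109): 11111001110
Gen 4 (rule 30): 10000111001
Gen 5 (rule 109): 10110101001
Gen 6 (rule 30): 10100101111
Gen 7 (rule 109): 11100111001
Gen 8 (rule 30): 10011100111
Gen 9 (rule 109): 10010100101
Gen 10 (rule 30): 11110111101
Gen 11 (rule 109): 10011100111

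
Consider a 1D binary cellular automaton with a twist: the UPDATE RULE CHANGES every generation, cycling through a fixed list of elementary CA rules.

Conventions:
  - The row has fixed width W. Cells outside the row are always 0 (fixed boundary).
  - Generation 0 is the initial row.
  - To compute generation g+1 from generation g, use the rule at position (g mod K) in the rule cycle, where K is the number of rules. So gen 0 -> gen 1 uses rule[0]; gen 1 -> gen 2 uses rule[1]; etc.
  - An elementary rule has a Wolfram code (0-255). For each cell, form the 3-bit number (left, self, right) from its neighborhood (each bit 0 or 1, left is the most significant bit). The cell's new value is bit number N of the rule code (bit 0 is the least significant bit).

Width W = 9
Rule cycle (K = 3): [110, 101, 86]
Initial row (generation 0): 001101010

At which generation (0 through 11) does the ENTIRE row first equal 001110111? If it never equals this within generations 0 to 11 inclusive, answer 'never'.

Gen 0: 001101010
Gen 1 (rule 110): 011111110
Gen 2 (rule 101): 000000010
Gen 3 (rule 86): 000000111
Gen 4 (rule 110): 000001101
Gen 5 (rule 101): 111100111
Gen 6 (rule 86): 000111001
Gen 7 (rule 110): 001101011
Gen 8 (rule 101): 100111101
Gen 9 (rule 86): 111000101
Gen 10 (rule 110): 101001111
Gen 11 (rule 101): 111000001

Answer: never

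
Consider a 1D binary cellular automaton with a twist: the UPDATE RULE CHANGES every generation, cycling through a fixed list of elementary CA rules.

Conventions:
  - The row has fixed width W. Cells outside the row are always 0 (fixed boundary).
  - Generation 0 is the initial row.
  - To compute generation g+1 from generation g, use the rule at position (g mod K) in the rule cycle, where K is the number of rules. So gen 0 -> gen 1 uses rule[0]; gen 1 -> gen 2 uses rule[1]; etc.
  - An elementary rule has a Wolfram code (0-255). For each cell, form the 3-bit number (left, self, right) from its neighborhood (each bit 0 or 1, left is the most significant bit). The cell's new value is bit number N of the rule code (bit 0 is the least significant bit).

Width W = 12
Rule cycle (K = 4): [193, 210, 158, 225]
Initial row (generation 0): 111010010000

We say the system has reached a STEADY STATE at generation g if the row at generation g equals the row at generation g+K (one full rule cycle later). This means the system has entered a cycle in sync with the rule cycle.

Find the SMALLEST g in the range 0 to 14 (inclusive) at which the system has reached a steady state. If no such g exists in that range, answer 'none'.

Answer: none

Derivation:
Gen 0: 111010010000
Gen 1 (rule 193): 011000000111
Gen 2 (rule 210): 101100001011
Gen 3 (rule 158): 101010011010
Gen 4 (rule 225): 010100001100
Gen 5 (rule 193): 000001100101
Gen 6 (rule 210): 000010111000
Gen 7 (rule 158): 000110110100
Gen 8 (rule 225): 110011011001
Gen 9 (rule 193): 010001001000
Gen 10 (rule 210): 101010110100
Gen 11 (rule 158): 101010100110
Gen 12 (rule 225): 010101000010
Gen 13 (rule 193): 000000011000
Gen 14 (rule 210): 000000101100
Gen 15 (rule 158): 000001101010
Gen 16 (rule 225): 111100110100
Gen 17 (rule 193): 011100010001
Gen 18 (rule 210): 101110101010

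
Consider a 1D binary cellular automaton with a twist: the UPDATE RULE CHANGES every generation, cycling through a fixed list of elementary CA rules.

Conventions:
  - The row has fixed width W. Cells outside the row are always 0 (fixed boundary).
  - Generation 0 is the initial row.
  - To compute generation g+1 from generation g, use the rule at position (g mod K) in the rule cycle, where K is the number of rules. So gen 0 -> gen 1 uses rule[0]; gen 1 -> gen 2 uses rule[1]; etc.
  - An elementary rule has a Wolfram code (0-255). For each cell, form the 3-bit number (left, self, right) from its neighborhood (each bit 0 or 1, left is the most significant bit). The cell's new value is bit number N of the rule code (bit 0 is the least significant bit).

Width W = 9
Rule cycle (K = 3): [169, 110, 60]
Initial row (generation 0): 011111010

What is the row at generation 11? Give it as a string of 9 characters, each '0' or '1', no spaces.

Answer: 011111110

Derivation:
Gen 0: 011111010
Gen 1 (rule 169): 011110100
Gen 2 (rule 110): 110011100
Gen 3 (rule 60): 101010010
Gen 4 (rule 169): 010100000
Gen 5 (rule 110): 111100000
Gen 6 (rule 60): 100010000
Gen 7 (rule 169): 001000111
Gen 8 (rule 110): 011001101
Gen 9 (rule 60): 010101011
Gen 10 (rule 169): 001010110
Gen 11 (rule 110): 011111110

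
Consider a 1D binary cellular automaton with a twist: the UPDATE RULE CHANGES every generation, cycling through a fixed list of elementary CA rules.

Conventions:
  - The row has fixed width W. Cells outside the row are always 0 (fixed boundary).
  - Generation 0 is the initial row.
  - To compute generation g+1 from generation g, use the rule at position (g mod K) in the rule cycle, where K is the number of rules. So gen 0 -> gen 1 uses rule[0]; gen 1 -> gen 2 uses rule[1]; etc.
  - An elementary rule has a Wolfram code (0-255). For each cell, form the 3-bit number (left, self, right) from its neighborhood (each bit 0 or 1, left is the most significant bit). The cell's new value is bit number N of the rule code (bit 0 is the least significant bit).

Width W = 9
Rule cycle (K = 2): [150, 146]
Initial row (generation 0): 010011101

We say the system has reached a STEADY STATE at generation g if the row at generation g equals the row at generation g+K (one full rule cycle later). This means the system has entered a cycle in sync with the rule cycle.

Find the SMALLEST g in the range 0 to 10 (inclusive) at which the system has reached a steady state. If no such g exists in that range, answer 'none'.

Answer: 2

Derivation:
Gen 0: 010011101
Gen 1 (rule 150): 111101001
Gen 2 (rule 146): 011000110
Gen 3 (rule 150): 100101001
Gen 4 (rule 146): 011000110
Gen 5 (rule 150): 100101001
Gen 6 (rule 146): 011000110
Gen 7 (rule 150): 100101001
Gen 8 (rule 146): 011000110
Gen 9 (rule 150): 100101001
Gen 10 (rule 146): 011000110
Gen 11 (rule 150): 100101001
Gen 12 (rule 146): 011000110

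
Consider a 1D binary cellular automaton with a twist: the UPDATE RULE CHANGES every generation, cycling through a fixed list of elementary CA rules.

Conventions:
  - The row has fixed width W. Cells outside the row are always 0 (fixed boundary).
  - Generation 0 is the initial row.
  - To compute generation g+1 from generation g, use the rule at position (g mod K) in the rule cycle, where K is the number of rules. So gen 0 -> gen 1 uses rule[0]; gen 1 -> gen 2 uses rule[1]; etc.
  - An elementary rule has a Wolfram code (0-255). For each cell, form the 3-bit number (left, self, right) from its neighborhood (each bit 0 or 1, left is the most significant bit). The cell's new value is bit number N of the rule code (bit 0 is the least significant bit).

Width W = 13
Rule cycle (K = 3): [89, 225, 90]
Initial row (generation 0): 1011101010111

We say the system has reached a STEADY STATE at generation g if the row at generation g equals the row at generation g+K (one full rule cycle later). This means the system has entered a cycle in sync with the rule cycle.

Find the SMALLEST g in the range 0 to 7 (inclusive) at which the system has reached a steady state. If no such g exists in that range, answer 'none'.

Answer: none

Derivation:
Gen 0: 1011101010111
Gen 1 (rule 89): 0010100000101
Gen 2 (rule 225): 1001001110010
Gen 3 (rule 90): 0110111011101
Gen 4 (rule 89): 0110101010100
Gen 5 (rule 225): 0011010101001
Gen 6 (rule 90): 0111000000110
Gen 7 (rule 89): 0101111110111
Gen 8 (rule 225): 0010111111011
Gen 9 (rule 90): 0100100001011
Gen 10 (rule 89): 0010011100011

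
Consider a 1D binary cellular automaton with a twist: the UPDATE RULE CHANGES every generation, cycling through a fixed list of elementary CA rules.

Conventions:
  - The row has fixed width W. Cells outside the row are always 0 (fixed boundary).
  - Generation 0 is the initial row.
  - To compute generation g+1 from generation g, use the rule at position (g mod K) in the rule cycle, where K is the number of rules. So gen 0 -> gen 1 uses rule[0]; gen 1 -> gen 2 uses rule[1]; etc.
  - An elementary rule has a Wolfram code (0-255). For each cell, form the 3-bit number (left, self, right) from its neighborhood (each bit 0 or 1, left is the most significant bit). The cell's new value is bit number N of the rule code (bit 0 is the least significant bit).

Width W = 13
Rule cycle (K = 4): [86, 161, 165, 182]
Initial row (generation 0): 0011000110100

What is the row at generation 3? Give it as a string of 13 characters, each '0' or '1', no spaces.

Gen 0: 0011000110100
Gen 1 (rule 86): 0101101010110
Gen 2 (rule 161): 0010010101000
Gen 3 (rule 165): 1010011111011

Answer: 1010011111011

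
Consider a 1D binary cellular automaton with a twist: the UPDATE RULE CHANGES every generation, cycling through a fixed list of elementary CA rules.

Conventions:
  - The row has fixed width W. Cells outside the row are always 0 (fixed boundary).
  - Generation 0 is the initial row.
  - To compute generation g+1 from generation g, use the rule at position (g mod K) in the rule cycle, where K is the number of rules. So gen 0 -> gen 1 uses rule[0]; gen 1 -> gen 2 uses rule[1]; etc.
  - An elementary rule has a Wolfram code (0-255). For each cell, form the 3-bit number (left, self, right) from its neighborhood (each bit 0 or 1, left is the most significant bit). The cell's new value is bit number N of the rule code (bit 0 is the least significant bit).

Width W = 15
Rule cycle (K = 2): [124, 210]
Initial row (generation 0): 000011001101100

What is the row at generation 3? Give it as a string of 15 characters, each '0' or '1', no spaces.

Answer: 000111110100001

Derivation:
Gen 0: 000011001101100
Gen 1 (rule 124): 000011101111110
Gen 2 (rule 210): 000101100111111
Gen 3 (rule 124): 000111110100001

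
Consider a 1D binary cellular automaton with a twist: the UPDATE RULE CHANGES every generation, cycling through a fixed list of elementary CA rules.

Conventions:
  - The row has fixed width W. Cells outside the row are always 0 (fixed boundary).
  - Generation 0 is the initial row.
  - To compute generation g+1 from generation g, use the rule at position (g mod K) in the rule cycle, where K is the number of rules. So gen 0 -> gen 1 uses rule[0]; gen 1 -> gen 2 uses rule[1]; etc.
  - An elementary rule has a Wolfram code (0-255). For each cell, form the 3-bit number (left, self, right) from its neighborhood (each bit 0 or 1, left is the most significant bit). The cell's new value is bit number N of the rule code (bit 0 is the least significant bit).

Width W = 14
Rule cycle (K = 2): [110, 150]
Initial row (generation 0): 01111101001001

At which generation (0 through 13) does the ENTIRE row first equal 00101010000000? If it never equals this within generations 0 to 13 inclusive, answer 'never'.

Answer: 2

Derivation:
Gen 0: 01111101001001
Gen 1 (rule 110): 11000111011011
Gen 2 (rule 150): 00101010000000
Gen 3 (rule 110): 01111110000000
Gen 4 (rule 150): 10111101000000
Gen 5 (rule 110): 11100111000000
Gen 6 (rule 150): 01011010100000
Gen 7 (rule 110): 11111111100000
Gen 8 (rule 150): 01111111010000
Gen 9 (rule 110): 11000001110000
Gen 10 (rule 150): 00100010101000
Gen 11 (rule 110): 01100111111000
Gen 12 (rule 150): 10011011110100
Gen 13 (rule 110): 10111110011100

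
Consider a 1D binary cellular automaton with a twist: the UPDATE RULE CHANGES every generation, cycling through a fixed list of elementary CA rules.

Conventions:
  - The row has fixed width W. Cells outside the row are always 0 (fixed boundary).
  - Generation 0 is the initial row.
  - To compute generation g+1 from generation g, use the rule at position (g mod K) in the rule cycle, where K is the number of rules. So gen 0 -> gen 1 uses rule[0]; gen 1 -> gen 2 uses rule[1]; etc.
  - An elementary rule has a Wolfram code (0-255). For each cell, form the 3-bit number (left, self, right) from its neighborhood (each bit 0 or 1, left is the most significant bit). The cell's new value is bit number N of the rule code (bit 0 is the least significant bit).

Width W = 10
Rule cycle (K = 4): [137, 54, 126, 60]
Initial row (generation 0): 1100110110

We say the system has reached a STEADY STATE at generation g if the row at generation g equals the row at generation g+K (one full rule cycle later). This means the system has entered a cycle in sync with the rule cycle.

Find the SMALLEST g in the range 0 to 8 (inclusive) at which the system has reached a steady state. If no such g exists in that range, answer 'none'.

Answer: 5

Derivation:
Gen 0: 1100110110
Gen 1 (rule 137): 1000100100
Gen 2 (rule 54): 1101111110
Gen 3 (rule 126): 1111000011
Gen 4 (rule 60): 1000100010
Gen 5 (rule 137): 0010001000
Gen 6 (rule 54): 0111011100
Gen 7 (rule 126): 1101110110
Gen 8 (rule 60): 1011001101
Gen 9 (rule 137): 0010001000
Gen 10 (rule 54): 0111011100
Gen 11 (rule 126): 1101110110
Gen 12 (rule 60): 1011001101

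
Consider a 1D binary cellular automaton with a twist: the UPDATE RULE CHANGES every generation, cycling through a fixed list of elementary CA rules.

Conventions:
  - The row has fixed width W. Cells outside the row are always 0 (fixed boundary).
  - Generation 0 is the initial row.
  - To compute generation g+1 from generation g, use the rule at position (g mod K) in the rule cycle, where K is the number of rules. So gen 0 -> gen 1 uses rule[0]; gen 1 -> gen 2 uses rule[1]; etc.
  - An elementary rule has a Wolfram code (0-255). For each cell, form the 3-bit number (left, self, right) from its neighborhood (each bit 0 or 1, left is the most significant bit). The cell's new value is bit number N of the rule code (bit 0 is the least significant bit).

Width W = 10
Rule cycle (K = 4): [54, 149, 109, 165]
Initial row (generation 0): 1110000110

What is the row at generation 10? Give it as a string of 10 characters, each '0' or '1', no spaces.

Answer: 0011100110

Derivation:
Gen 0: 1110000110
Gen 1 (rule 54): 0001001001
Gen 2 (rule 149): 1101101101
Gen 3 (rule 109): 1111111111
Gen 4 (rule 165): 0111111110
Gen 5 (rule 54): 1000000001
Gen 6 (rule 149): 1111111101
Gen 7 (rule 109): 1000000111
Gen 8 (rule 165): 1011110010
Gen 9 (rule 54): 1100001111
Gen 10 (rule 149): 0011100110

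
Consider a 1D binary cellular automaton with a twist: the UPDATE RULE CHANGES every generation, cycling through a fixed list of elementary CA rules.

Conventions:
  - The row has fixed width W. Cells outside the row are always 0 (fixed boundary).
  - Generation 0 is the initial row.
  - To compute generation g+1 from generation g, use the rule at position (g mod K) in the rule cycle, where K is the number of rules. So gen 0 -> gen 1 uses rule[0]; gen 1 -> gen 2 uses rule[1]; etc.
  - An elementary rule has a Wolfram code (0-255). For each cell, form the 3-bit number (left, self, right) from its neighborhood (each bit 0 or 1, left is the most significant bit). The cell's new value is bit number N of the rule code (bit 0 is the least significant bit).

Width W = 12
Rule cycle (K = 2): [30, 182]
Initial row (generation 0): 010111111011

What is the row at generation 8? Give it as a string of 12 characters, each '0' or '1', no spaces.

Answer: 001101101111

Derivation:
Gen 0: 010111111011
Gen 1 (rule 30): 110100000010
Gen 2 (rule 182): 001110000111
Gen 3 (rule 30): 011001001100
Gen 4 (rule 182): 100111110010
Gen 5 (rule 30): 111100001111
Gen 6 (rule 182): 011010010110
Gen 7 (rule 30): 110011110101
Gen 8 (rule 182): 001101101111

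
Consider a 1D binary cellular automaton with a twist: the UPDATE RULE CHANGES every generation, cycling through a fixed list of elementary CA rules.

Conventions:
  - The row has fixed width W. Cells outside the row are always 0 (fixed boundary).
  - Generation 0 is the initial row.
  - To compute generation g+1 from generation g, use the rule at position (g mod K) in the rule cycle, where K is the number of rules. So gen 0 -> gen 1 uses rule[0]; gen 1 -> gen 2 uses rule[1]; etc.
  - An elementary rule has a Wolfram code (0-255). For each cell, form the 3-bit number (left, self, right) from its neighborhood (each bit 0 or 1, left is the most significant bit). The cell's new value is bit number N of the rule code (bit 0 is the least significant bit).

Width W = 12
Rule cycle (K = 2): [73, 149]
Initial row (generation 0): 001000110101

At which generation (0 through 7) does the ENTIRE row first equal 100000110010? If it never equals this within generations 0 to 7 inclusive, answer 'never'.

Gen 0: 001000110101
Gen 1 (rule 73): 100010110000
Gen 2 (rule 149): 111010001111
Gen 3 (rule 73): 101000101001
Gen 4 (rule 149): 101110101101
Gen 5 (rule 73): 001010001100
Gen 6 (rule 149): 101011100011
Gen 7 (rule 73): 000010101011

Answer: never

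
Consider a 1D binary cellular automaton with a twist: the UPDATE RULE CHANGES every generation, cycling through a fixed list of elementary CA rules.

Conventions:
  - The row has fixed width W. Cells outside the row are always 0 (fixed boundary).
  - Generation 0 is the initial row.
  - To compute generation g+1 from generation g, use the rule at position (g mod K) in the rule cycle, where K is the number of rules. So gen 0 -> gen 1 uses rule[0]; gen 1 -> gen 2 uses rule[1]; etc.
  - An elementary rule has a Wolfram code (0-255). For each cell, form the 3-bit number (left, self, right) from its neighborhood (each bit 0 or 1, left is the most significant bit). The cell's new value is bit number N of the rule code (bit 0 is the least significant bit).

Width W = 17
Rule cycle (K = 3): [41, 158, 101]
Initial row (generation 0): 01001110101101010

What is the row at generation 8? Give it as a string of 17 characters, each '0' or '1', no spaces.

Gen 0: 01001110101101010
Gen 1 (rule 41): 00001001011010100
Gen 2 (rule 158): 00011111010010110
Gen 3 (rule 101): 11000001110011010
Gen 4 (rule 41): 10011101000010100
Gen 5 (rule 158): 11111001100110110
Gen 6 (rule 101): 00001000100011010
Gen 7 (rule 41): 11100010001010100
Gen 8 (rule 158): 11010111011010110

Answer: 11010111011010110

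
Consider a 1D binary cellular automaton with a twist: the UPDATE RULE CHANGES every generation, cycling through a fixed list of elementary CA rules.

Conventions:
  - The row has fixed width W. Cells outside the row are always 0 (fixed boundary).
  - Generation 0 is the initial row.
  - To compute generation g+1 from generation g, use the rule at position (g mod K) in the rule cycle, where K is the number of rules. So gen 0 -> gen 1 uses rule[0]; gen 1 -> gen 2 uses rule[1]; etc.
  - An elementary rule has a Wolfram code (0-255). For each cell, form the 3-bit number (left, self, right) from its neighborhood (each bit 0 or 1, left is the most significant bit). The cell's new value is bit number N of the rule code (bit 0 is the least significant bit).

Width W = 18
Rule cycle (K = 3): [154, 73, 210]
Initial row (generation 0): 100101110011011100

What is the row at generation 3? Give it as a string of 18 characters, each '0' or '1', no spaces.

Answer: 101110100001101100

Derivation:
Gen 0: 100101110011011100
Gen 1 (rule 154): 011001101110011010
Gen 2 (rule 73): 011001101010011000
Gen 3 (rule 210): 101110100001101100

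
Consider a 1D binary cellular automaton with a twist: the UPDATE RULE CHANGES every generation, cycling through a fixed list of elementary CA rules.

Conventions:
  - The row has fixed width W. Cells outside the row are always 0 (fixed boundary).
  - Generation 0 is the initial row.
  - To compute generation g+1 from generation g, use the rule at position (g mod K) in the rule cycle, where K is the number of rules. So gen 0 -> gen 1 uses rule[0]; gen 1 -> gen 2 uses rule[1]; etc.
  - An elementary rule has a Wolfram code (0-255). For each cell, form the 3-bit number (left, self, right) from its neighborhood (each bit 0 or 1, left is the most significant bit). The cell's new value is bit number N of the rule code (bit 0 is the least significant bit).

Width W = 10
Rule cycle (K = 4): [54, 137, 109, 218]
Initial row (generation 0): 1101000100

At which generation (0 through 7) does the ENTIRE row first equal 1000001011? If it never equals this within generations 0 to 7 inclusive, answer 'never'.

Answer: 7

Derivation:
Gen 0: 1101000100
Gen 1 (rule 54): 0011101110
Gen 2 (rule 137): 1011001100
Gen 3 (rule 109): 1111001101
Gen 4 (rule 218): 1111111100
Gen 5 (rule 54): 0000000010
Gen 6 (rule 137): 1111111000
Gen 7 (rule 109): 1000001011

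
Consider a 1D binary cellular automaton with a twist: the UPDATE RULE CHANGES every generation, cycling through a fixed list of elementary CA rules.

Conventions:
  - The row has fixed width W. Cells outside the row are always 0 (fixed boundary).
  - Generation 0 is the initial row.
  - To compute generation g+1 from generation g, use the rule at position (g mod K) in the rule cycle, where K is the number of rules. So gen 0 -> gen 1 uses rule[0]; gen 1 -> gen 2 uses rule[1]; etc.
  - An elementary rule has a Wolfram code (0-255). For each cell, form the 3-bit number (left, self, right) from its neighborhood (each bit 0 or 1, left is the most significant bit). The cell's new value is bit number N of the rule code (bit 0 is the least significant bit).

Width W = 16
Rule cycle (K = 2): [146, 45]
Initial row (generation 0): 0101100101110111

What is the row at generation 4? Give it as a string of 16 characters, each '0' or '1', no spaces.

Answer: 1111101001111101

Derivation:
Gen 0: 0101100101110111
Gen 1 (rule 146): 1000011000100010
Gen 2 (rule 45): 1011010010101010
Gen 3 (rule 146): 0000001100000001
Gen 4 (rule 45): 1111101001111101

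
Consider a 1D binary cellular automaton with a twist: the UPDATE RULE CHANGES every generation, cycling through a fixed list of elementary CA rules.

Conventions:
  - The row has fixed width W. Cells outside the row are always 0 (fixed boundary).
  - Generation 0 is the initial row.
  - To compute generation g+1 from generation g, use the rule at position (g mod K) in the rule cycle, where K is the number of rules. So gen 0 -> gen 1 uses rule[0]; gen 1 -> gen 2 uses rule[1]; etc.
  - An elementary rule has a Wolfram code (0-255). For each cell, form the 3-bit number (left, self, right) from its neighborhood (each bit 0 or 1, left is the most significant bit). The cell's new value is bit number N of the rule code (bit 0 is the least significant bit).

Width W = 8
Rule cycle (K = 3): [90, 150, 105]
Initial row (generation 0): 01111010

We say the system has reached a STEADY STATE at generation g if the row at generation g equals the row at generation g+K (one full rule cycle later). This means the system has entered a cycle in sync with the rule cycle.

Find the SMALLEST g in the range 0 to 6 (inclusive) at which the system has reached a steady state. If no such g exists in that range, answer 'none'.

Gen 0: 01111010
Gen 1 (rule 90): 11001001
Gen 2 (rule 150): 00111111
Gen 3 (rule 105): 10100001
Gen 4 (rule 90): 00010010
Gen 5 (rule 150): 00111111
Gen 6 (rule 105): 10100001
Gen 7 (rule 90): 00010010
Gen 8 (rule 150): 00111111
Gen 9 (rule 105): 10100001

Answer: 2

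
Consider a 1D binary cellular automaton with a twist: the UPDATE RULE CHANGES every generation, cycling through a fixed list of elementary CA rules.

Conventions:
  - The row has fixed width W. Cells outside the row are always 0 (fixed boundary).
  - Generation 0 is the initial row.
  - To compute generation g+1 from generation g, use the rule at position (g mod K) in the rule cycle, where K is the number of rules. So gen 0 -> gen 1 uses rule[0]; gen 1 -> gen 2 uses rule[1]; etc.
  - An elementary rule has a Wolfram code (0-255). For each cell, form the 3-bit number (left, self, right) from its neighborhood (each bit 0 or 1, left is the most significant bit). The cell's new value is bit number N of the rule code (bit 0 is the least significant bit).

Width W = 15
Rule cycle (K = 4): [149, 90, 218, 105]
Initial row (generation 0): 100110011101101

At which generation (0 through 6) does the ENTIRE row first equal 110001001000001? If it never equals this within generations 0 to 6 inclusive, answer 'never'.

Gen 0: 100110011101101
Gen 1 (rule 149): 110001001000001
Gen 2 (rule 90): 111010110100010
Gen 3 (rule 218): 111000110010101
Gen 4 (rule 105): 101010110001010
Gen 5 (rule 149): 101010001101011
Gen 6 (rule 90): 000001011100011

Answer: 1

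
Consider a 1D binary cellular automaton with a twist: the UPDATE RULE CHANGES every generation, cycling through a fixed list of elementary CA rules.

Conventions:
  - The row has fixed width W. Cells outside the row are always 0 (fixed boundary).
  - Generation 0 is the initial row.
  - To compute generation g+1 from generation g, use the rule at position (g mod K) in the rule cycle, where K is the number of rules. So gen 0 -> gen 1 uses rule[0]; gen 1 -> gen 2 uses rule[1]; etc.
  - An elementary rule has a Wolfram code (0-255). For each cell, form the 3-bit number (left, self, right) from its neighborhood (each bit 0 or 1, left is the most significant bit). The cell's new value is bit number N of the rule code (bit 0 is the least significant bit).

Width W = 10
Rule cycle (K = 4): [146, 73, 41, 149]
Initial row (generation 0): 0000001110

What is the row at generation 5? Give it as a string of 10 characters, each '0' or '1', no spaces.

Answer: 0110110101

Derivation:
Gen 0: 0000001110
Gen 1 (rule 146): 0000010101
Gen 2 (rule 73): 1111000000
Gen 3 (rule 41): 1000011111
Gen 4 (rule 149): 1111001110
Gen 5 (rule 146): 0110110101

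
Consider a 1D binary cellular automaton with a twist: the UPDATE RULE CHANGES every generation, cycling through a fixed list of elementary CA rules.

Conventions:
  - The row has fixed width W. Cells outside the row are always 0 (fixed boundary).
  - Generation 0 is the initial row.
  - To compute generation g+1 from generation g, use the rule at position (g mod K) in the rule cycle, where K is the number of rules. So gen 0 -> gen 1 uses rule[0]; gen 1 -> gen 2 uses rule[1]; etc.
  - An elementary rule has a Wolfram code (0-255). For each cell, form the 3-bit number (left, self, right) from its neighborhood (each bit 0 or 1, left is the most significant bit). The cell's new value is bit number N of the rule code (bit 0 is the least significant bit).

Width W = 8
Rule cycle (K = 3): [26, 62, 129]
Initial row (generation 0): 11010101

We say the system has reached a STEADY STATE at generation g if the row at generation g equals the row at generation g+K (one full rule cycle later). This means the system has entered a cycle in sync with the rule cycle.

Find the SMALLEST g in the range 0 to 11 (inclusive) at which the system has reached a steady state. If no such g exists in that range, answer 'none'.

Gen 0: 11010101
Gen 1 (rule 26): 10000000
Gen 2 (rule 62): 11000000
Gen 3 (rule 129): 00011111
Gen 4 (rule 26): 00110000
Gen 5 (rule 62): 01101000
Gen 6 (rule 129): 00000011
Gen 7 (rule 26): 00000110
Gen 8 (rule 62): 00001101
Gen 9 (rule 129): 11100000
Gen 10 (rule 26): 10010000
Gen 11 (rule 62): 11111000
Gen 12 (rule 129): 01110011
Gen 13 (rule 26): 11001110
Gen 14 (rule 62): 10111001

Answer: none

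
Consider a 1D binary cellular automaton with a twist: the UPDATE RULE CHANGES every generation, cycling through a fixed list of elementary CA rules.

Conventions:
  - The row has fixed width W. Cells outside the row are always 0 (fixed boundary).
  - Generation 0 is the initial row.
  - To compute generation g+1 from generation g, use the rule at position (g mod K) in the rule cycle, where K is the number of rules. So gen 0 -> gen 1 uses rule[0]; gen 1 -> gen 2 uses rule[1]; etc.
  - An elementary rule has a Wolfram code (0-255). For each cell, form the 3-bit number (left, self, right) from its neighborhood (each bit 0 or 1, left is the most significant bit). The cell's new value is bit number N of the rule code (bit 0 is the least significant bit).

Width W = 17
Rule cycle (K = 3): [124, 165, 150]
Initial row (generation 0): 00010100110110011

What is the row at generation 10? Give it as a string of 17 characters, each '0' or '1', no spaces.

Gen 0: 00010100110110011
Gen 1 (rule 124): 00011110111111011
Gen 2 (rule 165): 11001101011110100
Gen 3 (rule 150): 00110001001100110
Gen 4 (rule 124): 00111001101110111
Gen 5 (rule 165): 10010000010101010
Gen 6 (rule 150): 11111000110101011
Gen 7 (rule 124): 10001100111111111
Gen 8 (rule 165): 10100000011111110
Gen 9 (rule 150): 10110000101111101
Gen 10 (rule 124): 11111000111000111

Answer: 11111000111000111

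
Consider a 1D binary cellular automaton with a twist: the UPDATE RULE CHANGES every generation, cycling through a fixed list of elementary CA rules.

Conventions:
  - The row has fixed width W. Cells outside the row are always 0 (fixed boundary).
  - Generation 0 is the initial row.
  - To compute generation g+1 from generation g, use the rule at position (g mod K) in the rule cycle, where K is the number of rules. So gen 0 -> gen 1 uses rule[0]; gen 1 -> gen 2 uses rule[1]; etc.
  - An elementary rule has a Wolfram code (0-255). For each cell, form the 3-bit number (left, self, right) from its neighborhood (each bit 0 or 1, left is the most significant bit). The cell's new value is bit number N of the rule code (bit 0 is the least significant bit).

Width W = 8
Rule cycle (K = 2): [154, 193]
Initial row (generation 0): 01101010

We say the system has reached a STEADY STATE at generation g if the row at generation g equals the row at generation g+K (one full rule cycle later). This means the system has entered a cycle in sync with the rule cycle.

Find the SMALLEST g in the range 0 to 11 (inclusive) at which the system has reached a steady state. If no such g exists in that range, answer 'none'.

Answer: none

Derivation:
Gen 0: 01101010
Gen 1 (rule 154): 11000001
Gen 2 (rule 193): 01011100
Gen 3 (rule 154): 10011010
Gen 4 (rule 193): 00001000
Gen 5 (rule 154): 00010100
Gen 6 (rule 193): 11000001
Gen 7 (rule 154): 10100010
Gen 8 (rule 193): 00001000
Gen 9 (rule 154): 00010100
Gen 10 (rule 193): 11000001
Gen 11 (rule 154): 10100010
Gen 12 (rule 193): 00001000
Gen 13 (rule 154): 00010100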